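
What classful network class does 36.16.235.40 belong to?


First octet: 36
Binary: 00100100
0xxxxxxx -> Class A (1-126)
Class A, default mask 255.0.0.0 (/8)


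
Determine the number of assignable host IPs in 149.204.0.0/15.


Host bits = 32 - 15 = 17
Total addresses = 2^17 = 131072
Usable = total - 2 (network and broadcast)
Usable hosts: 131070


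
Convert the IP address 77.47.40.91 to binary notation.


77 = 01001101
47 = 00101111
40 = 00101000
91 = 01011011
Binary: 01001101.00101111.00101000.01011011


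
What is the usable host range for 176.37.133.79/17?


Network: 176.37.128.0
Broadcast: 176.37.255.255
First usable = network + 1
Last usable = broadcast - 1
Range: 176.37.128.1 to 176.37.255.254


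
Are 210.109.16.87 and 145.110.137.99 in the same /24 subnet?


Mask: 255.255.255.0
210.109.16.87 AND mask = 210.109.16.0
145.110.137.99 AND mask = 145.110.137.0
No, different subnets (210.109.16.0 vs 145.110.137.0)


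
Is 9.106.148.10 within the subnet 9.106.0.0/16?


Subnet network: 9.106.0.0
Test IP AND mask: 9.106.0.0
Yes, 9.106.148.10 is in 9.106.0.0/16


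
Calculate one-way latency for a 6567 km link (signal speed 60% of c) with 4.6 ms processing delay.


Speed = 0.6 * 3e5 km/s = 180000 km/s
Propagation delay = 6567 / 180000 = 0.0365 s = 36.4833 ms
Processing delay = 4.6 ms
Total one-way latency = 41.0833 ms


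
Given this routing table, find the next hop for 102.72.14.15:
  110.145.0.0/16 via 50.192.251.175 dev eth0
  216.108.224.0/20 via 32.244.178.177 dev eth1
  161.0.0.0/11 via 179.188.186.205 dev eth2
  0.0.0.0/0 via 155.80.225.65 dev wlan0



Longest prefix match for 102.72.14.15:
  /16 110.145.0.0: no
  /20 216.108.224.0: no
  /11 161.0.0.0: no
  /0 0.0.0.0: MATCH
Selected: next-hop 155.80.225.65 via wlan0 (matched /0)


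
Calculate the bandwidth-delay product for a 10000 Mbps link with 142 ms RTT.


BDP = bandwidth * RTT
= 10000 Mbps * 142 ms
= 10000 * 1e6 * 142 / 1000 bits
= 1420000000 bits
= 177500000 bytes
= 173339.8438 KB
BDP = 1420000000 bits (177500000 bytes)


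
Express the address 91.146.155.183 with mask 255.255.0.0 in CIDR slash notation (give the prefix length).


Binary: 11111111.11111111.00000000.00000000
Count leading 1s
Prefix: /16


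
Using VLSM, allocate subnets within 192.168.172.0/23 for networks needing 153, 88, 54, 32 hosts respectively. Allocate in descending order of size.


153 hosts -> /24 (254 usable): 192.168.172.0/24
88 hosts -> /25 (126 usable): 192.168.173.0/25
54 hosts -> /26 (62 usable): 192.168.173.128/26
32 hosts -> /26 (62 usable): 192.168.173.192/26
Allocation: 192.168.172.0/24 (153 hosts, 254 usable); 192.168.173.0/25 (88 hosts, 126 usable); 192.168.173.128/26 (54 hosts, 62 usable); 192.168.173.192/26 (32 hosts, 62 usable)


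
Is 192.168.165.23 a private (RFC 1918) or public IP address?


RFC 1918 private ranges:
  10.0.0.0/8 (10.0.0.0 - 10.255.255.255)
  172.16.0.0/12 (172.16.0.0 - 172.31.255.255)
  192.168.0.0/16 (192.168.0.0 - 192.168.255.255)
Private (in 192.168.0.0/16)


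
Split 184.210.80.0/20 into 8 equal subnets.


New prefix = 20 + 3 = 23
Each subnet has 512 addresses
  184.210.80.0/23
  184.210.82.0/23
  184.210.84.0/23
  184.210.86.0/23
  184.210.88.0/23
  184.210.90.0/23
  184.210.92.0/23
  184.210.94.0/23
Subnets: 184.210.80.0/23, 184.210.82.0/23, 184.210.84.0/23, 184.210.86.0/23, 184.210.88.0/23, 184.210.90.0/23, 184.210.92.0/23, 184.210.94.0/23


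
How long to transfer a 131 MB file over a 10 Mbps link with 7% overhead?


Effective throughput = 10 * (1 - 7/100) = 9.3 Mbps
File size in Mb = 131 * 8 = 1048 Mb
Time = 1048 / 9.3
Time = 112.6882 seconds


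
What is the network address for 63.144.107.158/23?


IP:   00111111.10010000.01101011.10011110
Mask: 11111111.11111111.11111110.00000000
AND operation:
Net:  00111111.10010000.01101010.00000000
Network: 63.144.106.0/23


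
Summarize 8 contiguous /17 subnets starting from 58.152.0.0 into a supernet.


Original prefix: /17
Number of subnets: 8 = 2^3
New prefix = 17 - 3 = 14
Supernet: 58.152.0.0/14


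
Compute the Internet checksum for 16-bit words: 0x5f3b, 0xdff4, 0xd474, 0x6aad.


Sum all words (with carry folding):
+ 0x5f3b = 0x5f3b
+ 0xdff4 = 0x3f30
+ 0xd474 = 0x13a5
+ 0x6aad = 0x7e52
One's complement: ~0x7e52
Checksum = 0x81ad


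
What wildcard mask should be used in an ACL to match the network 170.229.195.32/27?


Subnet mask: 255.255.255.224
Wildcard = 255.255.255.255 - subnet mask
255 - 255 = 0
255 - 255 = 0
255 - 255 = 0
255 - 224 = 31
Wildcard: 0.0.0.31


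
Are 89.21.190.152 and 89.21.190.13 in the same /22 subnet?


Mask: 255.255.252.0
89.21.190.152 AND mask = 89.21.188.0
89.21.190.13 AND mask = 89.21.188.0
Yes, same subnet (89.21.188.0)


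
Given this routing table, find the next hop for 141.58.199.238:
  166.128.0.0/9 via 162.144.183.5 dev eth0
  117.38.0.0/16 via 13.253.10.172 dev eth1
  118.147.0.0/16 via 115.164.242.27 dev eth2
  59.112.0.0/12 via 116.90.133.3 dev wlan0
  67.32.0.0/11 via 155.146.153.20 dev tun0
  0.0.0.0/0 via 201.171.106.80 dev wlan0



Longest prefix match for 141.58.199.238:
  /9 166.128.0.0: no
  /16 117.38.0.0: no
  /16 118.147.0.0: no
  /12 59.112.0.0: no
  /11 67.32.0.0: no
  /0 0.0.0.0: MATCH
Selected: next-hop 201.171.106.80 via wlan0 (matched /0)


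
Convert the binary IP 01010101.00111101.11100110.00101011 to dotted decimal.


01010101 = 85
00111101 = 61
11100110 = 230
00101011 = 43
IP: 85.61.230.43


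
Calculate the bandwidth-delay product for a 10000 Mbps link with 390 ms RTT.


BDP = bandwidth * RTT
= 10000 Mbps * 390 ms
= 10000 * 1e6 * 390 / 1000 bits
= 3900000000 bits
= 487500000 bytes
= 476074.2188 KB
BDP = 3900000000 bits (487500000 bytes)


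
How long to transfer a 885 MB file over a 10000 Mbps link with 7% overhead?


Effective throughput = 10000 * (1 - 7/100) = 9300 Mbps
File size in Mb = 885 * 8 = 7080 Mb
Time = 7080 / 9300
Time = 0.7613 seconds


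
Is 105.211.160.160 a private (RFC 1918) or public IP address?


RFC 1918 private ranges:
  10.0.0.0/8 (10.0.0.0 - 10.255.255.255)
  172.16.0.0/12 (172.16.0.0 - 172.31.255.255)
  192.168.0.0/16 (192.168.0.0 - 192.168.255.255)
Public (not in any RFC 1918 range)


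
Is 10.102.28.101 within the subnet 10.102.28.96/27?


Subnet network: 10.102.28.96
Test IP AND mask: 10.102.28.96
Yes, 10.102.28.101 is in 10.102.28.96/27


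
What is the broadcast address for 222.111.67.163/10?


Network: 222.64.0.0/10
Host bits = 22
Set all host bits to 1:
Broadcast: 222.127.255.255


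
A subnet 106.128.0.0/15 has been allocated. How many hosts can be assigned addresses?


Host bits = 32 - 15 = 17
Total addresses = 2^17 = 131072
Usable = total - 2 (network and broadcast)
Usable hosts: 131070


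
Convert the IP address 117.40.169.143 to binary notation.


117 = 01110101
40 = 00101000
169 = 10101001
143 = 10001111
Binary: 01110101.00101000.10101001.10001111


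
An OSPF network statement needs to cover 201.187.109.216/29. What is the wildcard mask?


Subnet mask: 255.255.255.248
Wildcard = 255.255.255.255 - subnet mask
255 - 255 = 0
255 - 255 = 0
255 - 255 = 0
255 - 248 = 7
Wildcard: 0.0.0.7


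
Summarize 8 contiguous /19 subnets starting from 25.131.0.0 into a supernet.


Original prefix: /19
Number of subnets: 8 = 2^3
New prefix = 19 - 3 = 16
Supernet: 25.131.0.0/16


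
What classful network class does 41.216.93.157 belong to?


First octet: 41
Binary: 00101001
0xxxxxxx -> Class A (1-126)
Class A, default mask 255.0.0.0 (/8)


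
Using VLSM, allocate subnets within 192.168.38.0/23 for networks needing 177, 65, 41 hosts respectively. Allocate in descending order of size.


177 hosts -> /24 (254 usable): 192.168.38.0/24
65 hosts -> /25 (126 usable): 192.168.39.0/25
41 hosts -> /26 (62 usable): 192.168.39.128/26
Allocation: 192.168.38.0/24 (177 hosts, 254 usable); 192.168.39.0/25 (65 hosts, 126 usable); 192.168.39.128/26 (41 hosts, 62 usable)


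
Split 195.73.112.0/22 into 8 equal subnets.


New prefix = 22 + 3 = 25
Each subnet has 128 addresses
  195.73.112.0/25
  195.73.112.128/25
  195.73.113.0/25
  195.73.113.128/25
  195.73.114.0/25
  195.73.114.128/25
  195.73.115.0/25
  195.73.115.128/25
Subnets: 195.73.112.0/25, 195.73.112.128/25, 195.73.113.0/25, 195.73.113.128/25, 195.73.114.0/25, 195.73.114.128/25, 195.73.115.0/25, 195.73.115.128/25


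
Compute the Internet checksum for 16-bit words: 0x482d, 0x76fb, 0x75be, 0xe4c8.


Sum all words (with carry folding):
+ 0x482d = 0x482d
+ 0x76fb = 0xbf28
+ 0x75be = 0x34e7
+ 0xe4c8 = 0x19b0
One's complement: ~0x19b0
Checksum = 0xe64f


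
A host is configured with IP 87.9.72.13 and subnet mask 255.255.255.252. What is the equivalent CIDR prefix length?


Binary: 11111111.11111111.11111111.11111100
Count leading 1s
Prefix: /30


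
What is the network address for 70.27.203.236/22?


IP:   01000110.00011011.11001011.11101100
Mask: 11111111.11111111.11111100.00000000
AND operation:
Net:  01000110.00011011.11001000.00000000
Network: 70.27.200.0/22


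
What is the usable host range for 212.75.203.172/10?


Network: 212.64.0.0
Broadcast: 212.127.255.255
First usable = network + 1
Last usable = broadcast - 1
Range: 212.64.0.1 to 212.127.255.254


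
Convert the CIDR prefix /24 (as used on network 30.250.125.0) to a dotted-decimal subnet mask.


/24 means 24 network bits, 8 host bits
Binary: 11111111111111111111111100000000
Mask: 255.255.255.0


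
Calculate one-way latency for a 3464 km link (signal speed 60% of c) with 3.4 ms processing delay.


Speed = 0.6 * 3e5 km/s = 180000 km/s
Propagation delay = 3464 / 180000 = 0.0192 s = 19.2444 ms
Processing delay = 3.4 ms
Total one-way latency = 22.6444 ms


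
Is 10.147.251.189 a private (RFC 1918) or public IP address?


RFC 1918 private ranges:
  10.0.0.0/8 (10.0.0.0 - 10.255.255.255)
  172.16.0.0/12 (172.16.0.0 - 172.31.255.255)
  192.168.0.0/16 (192.168.0.0 - 192.168.255.255)
Private (in 10.0.0.0/8)


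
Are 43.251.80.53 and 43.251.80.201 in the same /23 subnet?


Mask: 255.255.254.0
43.251.80.53 AND mask = 43.251.80.0
43.251.80.201 AND mask = 43.251.80.0
Yes, same subnet (43.251.80.0)


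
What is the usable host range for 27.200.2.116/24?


Network: 27.200.2.0
Broadcast: 27.200.2.255
First usable = network + 1
Last usable = broadcast - 1
Range: 27.200.2.1 to 27.200.2.254


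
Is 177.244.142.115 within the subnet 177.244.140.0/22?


Subnet network: 177.244.140.0
Test IP AND mask: 177.244.140.0
Yes, 177.244.142.115 is in 177.244.140.0/22


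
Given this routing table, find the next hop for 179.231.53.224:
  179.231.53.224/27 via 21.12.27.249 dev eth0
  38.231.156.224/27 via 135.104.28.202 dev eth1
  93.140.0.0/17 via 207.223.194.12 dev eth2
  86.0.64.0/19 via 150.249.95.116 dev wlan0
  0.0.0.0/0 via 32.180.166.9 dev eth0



Longest prefix match for 179.231.53.224:
  /27 179.231.53.224: MATCH
  /27 38.231.156.224: no
  /17 93.140.0.0: no
  /19 86.0.64.0: no
  /0 0.0.0.0: MATCH
Selected: next-hop 21.12.27.249 via eth0 (matched /27)


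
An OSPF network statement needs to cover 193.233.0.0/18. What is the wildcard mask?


Subnet mask: 255.255.192.0
Wildcard = 255.255.255.255 - subnet mask
255 - 255 = 0
255 - 255 = 0
255 - 192 = 63
255 - 0 = 255
Wildcard: 0.0.63.255


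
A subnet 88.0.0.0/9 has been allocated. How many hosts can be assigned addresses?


Host bits = 32 - 9 = 23
Total addresses = 2^23 = 8388608
Usable = total - 2 (network and broadcast)
Usable hosts: 8388606


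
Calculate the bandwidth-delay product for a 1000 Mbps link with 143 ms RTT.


BDP = bandwidth * RTT
= 1000 Mbps * 143 ms
= 1000 * 1e6 * 143 / 1000 bits
= 143000000 bits
= 17875000 bytes
= 17456.0547 KB
BDP = 143000000 bits (17875000 bytes)


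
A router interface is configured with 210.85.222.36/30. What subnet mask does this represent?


/30 means 30 network bits, 2 host bits
Binary: 11111111111111111111111111111100
Mask: 255.255.255.252


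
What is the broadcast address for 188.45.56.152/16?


Network: 188.45.0.0/16
Host bits = 16
Set all host bits to 1:
Broadcast: 188.45.255.255


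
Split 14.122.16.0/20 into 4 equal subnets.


New prefix = 20 + 2 = 22
Each subnet has 1024 addresses
  14.122.16.0/22
  14.122.20.0/22
  14.122.24.0/22
  14.122.28.0/22
Subnets: 14.122.16.0/22, 14.122.20.0/22, 14.122.24.0/22, 14.122.28.0/22


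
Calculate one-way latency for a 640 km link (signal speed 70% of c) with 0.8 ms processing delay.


Speed = 0.7 * 3e5 km/s = 210000 km/s
Propagation delay = 640 / 210000 = 0.003 s = 3.0476 ms
Processing delay = 0.8 ms
Total one-way latency = 3.8476 ms


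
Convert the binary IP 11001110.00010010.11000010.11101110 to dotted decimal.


11001110 = 206
00010010 = 18
11000010 = 194
11101110 = 238
IP: 206.18.194.238


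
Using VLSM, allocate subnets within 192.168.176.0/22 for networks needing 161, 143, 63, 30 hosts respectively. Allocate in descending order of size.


161 hosts -> /24 (254 usable): 192.168.176.0/24
143 hosts -> /24 (254 usable): 192.168.177.0/24
63 hosts -> /25 (126 usable): 192.168.178.0/25
30 hosts -> /27 (30 usable): 192.168.178.128/27
Allocation: 192.168.176.0/24 (161 hosts, 254 usable); 192.168.177.0/24 (143 hosts, 254 usable); 192.168.178.0/25 (63 hosts, 126 usable); 192.168.178.128/27 (30 hosts, 30 usable)


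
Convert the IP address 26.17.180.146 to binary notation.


26 = 00011010
17 = 00010001
180 = 10110100
146 = 10010010
Binary: 00011010.00010001.10110100.10010010


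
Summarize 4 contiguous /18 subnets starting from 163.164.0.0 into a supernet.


Original prefix: /18
Number of subnets: 4 = 2^2
New prefix = 18 - 2 = 16
Supernet: 163.164.0.0/16


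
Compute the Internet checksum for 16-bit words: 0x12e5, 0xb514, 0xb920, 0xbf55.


Sum all words (with carry folding):
+ 0x12e5 = 0x12e5
+ 0xb514 = 0xc7f9
+ 0xb920 = 0x811a
+ 0xbf55 = 0x4070
One's complement: ~0x4070
Checksum = 0xbf8f


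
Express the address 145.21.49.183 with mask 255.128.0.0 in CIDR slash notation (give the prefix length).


Binary: 11111111.10000000.00000000.00000000
Count leading 1s
Prefix: /9


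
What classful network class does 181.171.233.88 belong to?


First octet: 181
Binary: 10110101
10xxxxxx -> Class B (128-191)
Class B, default mask 255.255.0.0 (/16)


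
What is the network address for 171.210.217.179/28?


IP:   10101011.11010010.11011001.10110011
Mask: 11111111.11111111.11111111.11110000
AND operation:
Net:  10101011.11010010.11011001.10110000
Network: 171.210.217.176/28


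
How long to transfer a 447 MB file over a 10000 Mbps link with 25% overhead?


Effective throughput = 10000 * (1 - 25/100) = 7500 Mbps
File size in Mb = 447 * 8 = 3576 Mb
Time = 3576 / 7500
Time = 0.4768 seconds


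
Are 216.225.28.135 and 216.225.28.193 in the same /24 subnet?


Mask: 255.255.255.0
216.225.28.135 AND mask = 216.225.28.0
216.225.28.193 AND mask = 216.225.28.0
Yes, same subnet (216.225.28.0)


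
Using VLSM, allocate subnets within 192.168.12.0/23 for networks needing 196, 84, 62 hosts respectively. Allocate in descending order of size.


196 hosts -> /24 (254 usable): 192.168.12.0/24
84 hosts -> /25 (126 usable): 192.168.13.0/25
62 hosts -> /26 (62 usable): 192.168.13.128/26
Allocation: 192.168.12.0/24 (196 hosts, 254 usable); 192.168.13.0/25 (84 hosts, 126 usable); 192.168.13.128/26 (62 hosts, 62 usable)


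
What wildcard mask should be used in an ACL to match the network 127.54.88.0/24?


Subnet mask: 255.255.255.0
Wildcard = 255.255.255.255 - subnet mask
255 - 255 = 0
255 - 255 = 0
255 - 255 = 0
255 - 0 = 255
Wildcard: 0.0.0.255


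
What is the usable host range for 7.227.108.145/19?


Network: 7.227.96.0
Broadcast: 7.227.127.255
First usable = network + 1
Last usable = broadcast - 1
Range: 7.227.96.1 to 7.227.127.254


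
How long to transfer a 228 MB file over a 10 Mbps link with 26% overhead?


Effective throughput = 10 * (1 - 26/100) = 7.4 Mbps
File size in Mb = 228 * 8 = 1824 Mb
Time = 1824 / 7.4
Time = 246.4865 seconds


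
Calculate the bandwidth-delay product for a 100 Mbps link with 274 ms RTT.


BDP = bandwidth * RTT
= 100 Mbps * 274 ms
= 100 * 1e6 * 274 / 1000 bits
= 27400000 bits
= 3425000 bytes
= 3344.7266 KB
BDP = 27400000 bits (3425000 bytes)


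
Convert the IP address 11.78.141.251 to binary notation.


11 = 00001011
78 = 01001110
141 = 10001101
251 = 11111011
Binary: 00001011.01001110.10001101.11111011


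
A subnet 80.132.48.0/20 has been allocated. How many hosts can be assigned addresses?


Host bits = 32 - 20 = 12
Total addresses = 2^12 = 4096
Usable = total - 2 (network and broadcast)
Usable hosts: 4094


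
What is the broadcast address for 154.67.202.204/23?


Network: 154.67.202.0/23
Host bits = 9
Set all host bits to 1:
Broadcast: 154.67.203.255


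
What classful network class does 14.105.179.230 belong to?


First octet: 14
Binary: 00001110
0xxxxxxx -> Class A (1-126)
Class A, default mask 255.0.0.0 (/8)


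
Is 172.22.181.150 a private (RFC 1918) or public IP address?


RFC 1918 private ranges:
  10.0.0.0/8 (10.0.0.0 - 10.255.255.255)
  172.16.0.0/12 (172.16.0.0 - 172.31.255.255)
  192.168.0.0/16 (192.168.0.0 - 192.168.255.255)
Private (in 172.16.0.0/12)


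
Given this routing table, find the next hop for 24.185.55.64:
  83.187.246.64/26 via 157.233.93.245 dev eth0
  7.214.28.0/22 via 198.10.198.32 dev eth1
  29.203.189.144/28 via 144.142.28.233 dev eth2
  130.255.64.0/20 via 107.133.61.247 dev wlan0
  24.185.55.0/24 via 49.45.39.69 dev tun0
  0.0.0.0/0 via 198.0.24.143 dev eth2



Longest prefix match for 24.185.55.64:
  /26 83.187.246.64: no
  /22 7.214.28.0: no
  /28 29.203.189.144: no
  /20 130.255.64.0: no
  /24 24.185.55.0: MATCH
  /0 0.0.0.0: MATCH
Selected: next-hop 49.45.39.69 via tun0 (matched /24)


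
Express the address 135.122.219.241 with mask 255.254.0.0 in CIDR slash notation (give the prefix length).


Binary: 11111111.11111110.00000000.00000000
Count leading 1s
Prefix: /15


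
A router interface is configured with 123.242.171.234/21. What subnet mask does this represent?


/21 means 21 network bits, 11 host bits
Binary: 11111111111111111111100000000000
Mask: 255.255.248.0


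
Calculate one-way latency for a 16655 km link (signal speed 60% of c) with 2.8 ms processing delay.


Speed = 0.6 * 3e5 km/s = 180000 km/s
Propagation delay = 16655 / 180000 = 0.0925 s = 92.5278 ms
Processing delay = 2.8 ms
Total one-way latency = 95.3278 ms


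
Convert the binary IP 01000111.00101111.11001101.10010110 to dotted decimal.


01000111 = 71
00101111 = 47
11001101 = 205
10010110 = 150
IP: 71.47.205.150


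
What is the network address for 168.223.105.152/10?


IP:   10101000.11011111.01101001.10011000
Mask: 11111111.11000000.00000000.00000000
AND operation:
Net:  10101000.11000000.00000000.00000000
Network: 168.192.0.0/10


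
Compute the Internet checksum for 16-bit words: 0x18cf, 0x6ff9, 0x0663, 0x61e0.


Sum all words (with carry folding):
+ 0x18cf = 0x18cf
+ 0x6ff9 = 0x88c8
+ 0x0663 = 0x8f2b
+ 0x61e0 = 0xf10b
One's complement: ~0xf10b
Checksum = 0x0ef4


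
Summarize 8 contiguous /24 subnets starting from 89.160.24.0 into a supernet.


Original prefix: /24
Number of subnets: 8 = 2^3
New prefix = 24 - 3 = 21
Supernet: 89.160.24.0/21


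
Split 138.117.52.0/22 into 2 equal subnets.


New prefix = 22 + 1 = 23
Each subnet has 512 addresses
  138.117.52.0/23
  138.117.54.0/23
Subnets: 138.117.52.0/23, 138.117.54.0/23


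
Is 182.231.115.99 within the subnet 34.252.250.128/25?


Subnet network: 34.252.250.128
Test IP AND mask: 182.231.115.0
No, 182.231.115.99 is not in 34.252.250.128/25


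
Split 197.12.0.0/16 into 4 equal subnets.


New prefix = 16 + 2 = 18
Each subnet has 16384 addresses
  197.12.0.0/18
  197.12.64.0/18
  197.12.128.0/18
  197.12.192.0/18
Subnets: 197.12.0.0/18, 197.12.64.0/18, 197.12.128.0/18, 197.12.192.0/18


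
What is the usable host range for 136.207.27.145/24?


Network: 136.207.27.0
Broadcast: 136.207.27.255
First usable = network + 1
Last usable = broadcast - 1
Range: 136.207.27.1 to 136.207.27.254


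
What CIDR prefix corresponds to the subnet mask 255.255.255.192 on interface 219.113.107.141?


Binary: 11111111.11111111.11111111.11000000
Count leading 1s
Prefix: /26


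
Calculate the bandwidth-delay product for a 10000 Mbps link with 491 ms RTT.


BDP = bandwidth * RTT
= 10000 Mbps * 491 ms
= 10000 * 1e6 * 491 / 1000 bits
= 4910000000 bits
= 613750000 bytes
= 599365.2344 KB
BDP = 4910000000 bits (613750000 bytes)


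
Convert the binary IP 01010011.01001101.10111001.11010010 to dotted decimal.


01010011 = 83
01001101 = 77
10111001 = 185
11010010 = 210
IP: 83.77.185.210


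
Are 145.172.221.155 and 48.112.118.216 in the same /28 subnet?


Mask: 255.255.255.240
145.172.221.155 AND mask = 145.172.221.144
48.112.118.216 AND mask = 48.112.118.208
No, different subnets (145.172.221.144 vs 48.112.118.208)


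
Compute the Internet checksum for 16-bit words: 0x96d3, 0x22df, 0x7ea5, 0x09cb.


Sum all words (with carry folding):
+ 0x96d3 = 0x96d3
+ 0x22df = 0xb9b2
+ 0x7ea5 = 0x3858
+ 0x09cb = 0x4223
One's complement: ~0x4223
Checksum = 0xbddc


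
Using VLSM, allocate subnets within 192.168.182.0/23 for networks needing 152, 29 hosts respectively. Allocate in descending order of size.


152 hosts -> /24 (254 usable): 192.168.182.0/24
29 hosts -> /27 (30 usable): 192.168.183.0/27
Allocation: 192.168.182.0/24 (152 hosts, 254 usable); 192.168.183.0/27 (29 hosts, 30 usable)


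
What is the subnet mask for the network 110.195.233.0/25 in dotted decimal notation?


/25 means 25 network bits, 7 host bits
Binary: 11111111111111111111111110000000
Mask: 255.255.255.128


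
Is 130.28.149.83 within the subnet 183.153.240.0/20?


Subnet network: 183.153.240.0
Test IP AND mask: 130.28.144.0
No, 130.28.149.83 is not in 183.153.240.0/20


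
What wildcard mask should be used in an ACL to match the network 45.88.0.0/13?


Subnet mask: 255.248.0.0
Wildcard = 255.255.255.255 - subnet mask
255 - 255 = 0
255 - 248 = 7
255 - 0 = 255
255 - 0 = 255
Wildcard: 0.7.255.255


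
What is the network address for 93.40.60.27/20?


IP:   01011101.00101000.00111100.00011011
Mask: 11111111.11111111.11110000.00000000
AND operation:
Net:  01011101.00101000.00110000.00000000
Network: 93.40.48.0/20


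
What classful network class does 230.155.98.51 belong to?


First octet: 230
Binary: 11100110
1110xxxx -> Class D (224-239)
Class D (multicast), default mask N/A


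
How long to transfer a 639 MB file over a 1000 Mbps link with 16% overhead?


Effective throughput = 1000 * (1 - 16/100) = 840 Mbps
File size in Mb = 639 * 8 = 5112 Mb
Time = 5112 / 840
Time = 6.0857 seconds


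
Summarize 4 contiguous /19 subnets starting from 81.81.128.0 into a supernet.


Original prefix: /19
Number of subnets: 4 = 2^2
New prefix = 19 - 2 = 17
Supernet: 81.81.128.0/17


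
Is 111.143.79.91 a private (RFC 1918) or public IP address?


RFC 1918 private ranges:
  10.0.0.0/8 (10.0.0.0 - 10.255.255.255)
  172.16.0.0/12 (172.16.0.0 - 172.31.255.255)
  192.168.0.0/16 (192.168.0.0 - 192.168.255.255)
Public (not in any RFC 1918 range)


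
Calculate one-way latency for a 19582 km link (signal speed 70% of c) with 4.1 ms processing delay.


Speed = 0.7 * 3e5 km/s = 210000 km/s
Propagation delay = 19582 / 210000 = 0.0932 s = 93.2476 ms
Processing delay = 4.1 ms
Total one-way latency = 97.3476 ms


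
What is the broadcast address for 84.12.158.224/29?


Network: 84.12.158.224/29
Host bits = 3
Set all host bits to 1:
Broadcast: 84.12.158.231


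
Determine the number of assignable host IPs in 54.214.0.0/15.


Host bits = 32 - 15 = 17
Total addresses = 2^17 = 131072
Usable = total - 2 (network and broadcast)
Usable hosts: 131070


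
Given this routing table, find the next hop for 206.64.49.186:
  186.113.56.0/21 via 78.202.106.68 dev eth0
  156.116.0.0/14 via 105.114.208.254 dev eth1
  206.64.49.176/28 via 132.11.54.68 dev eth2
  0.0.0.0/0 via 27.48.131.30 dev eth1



Longest prefix match for 206.64.49.186:
  /21 186.113.56.0: no
  /14 156.116.0.0: no
  /28 206.64.49.176: MATCH
  /0 0.0.0.0: MATCH
Selected: next-hop 132.11.54.68 via eth2 (matched /28)


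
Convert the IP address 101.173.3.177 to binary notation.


101 = 01100101
173 = 10101101
3 = 00000011
177 = 10110001
Binary: 01100101.10101101.00000011.10110001


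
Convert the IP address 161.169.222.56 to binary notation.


161 = 10100001
169 = 10101001
222 = 11011110
56 = 00111000
Binary: 10100001.10101001.11011110.00111000


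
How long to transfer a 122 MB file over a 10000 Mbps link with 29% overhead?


Effective throughput = 10000 * (1 - 29/100) = 7100 Mbps
File size in Mb = 122 * 8 = 976 Mb
Time = 976 / 7100
Time = 0.1375 seconds


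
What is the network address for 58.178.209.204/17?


IP:   00111010.10110010.11010001.11001100
Mask: 11111111.11111111.10000000.00000000
AND operation:
Net:  00111010.10110010.10000000.00000000
Network: 58.178.128.0/17


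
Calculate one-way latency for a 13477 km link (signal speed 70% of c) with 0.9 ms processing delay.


Speed = 0.7 * 3e5 km/s = 210000 km/s
Propagation delay = 13477 / 210000 = 0.0642 s = 64.1762 ms
Processing delay = 0.9 ms
Total one-way latency = 65.0762 ms


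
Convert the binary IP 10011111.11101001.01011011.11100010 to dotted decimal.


10011111 = 159
11101001 = 233
01011011 = 91
11100010 = 226
IP: 159.233.91.226


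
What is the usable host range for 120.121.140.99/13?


Network: 120.120.0.0
Broadcast: 120.127.255.255
First usable = network + 1
Last usable = broadcast - 1
Range: 120.120.0.1 to 120.127.255.254


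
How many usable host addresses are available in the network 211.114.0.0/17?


Host bits = 32 - 17 = 15
Total addresses = 2^15 = 32768
Usable = total - 2 (network and broadcast)
Usable hosts: 32766


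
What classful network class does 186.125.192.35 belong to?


First octet: 186
Binary: 10111010
10xxxxxx -> Class B (128-191)
Class B, default mask 255.255.0.0 (/16)


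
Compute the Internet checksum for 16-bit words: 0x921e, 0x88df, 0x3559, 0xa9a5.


Sum all words (with carry folding):
+ 0x921e = 0x921e
+ 0x88df = 0x1afe
+ 0x3559 = 0x5057
+ 0xa9a5 = 0xf9fc
One's complement: ~0xf9fc
Checksum = 0x0603


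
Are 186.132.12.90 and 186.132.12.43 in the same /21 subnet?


Mask: 255.255.248.0
186.132.12.90 AND mask = 186.132.8.0
186.132.12.43 AND mask = 186.132.8.0
Yes, same subnet (186.132.8.0)


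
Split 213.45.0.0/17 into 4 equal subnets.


New prefix = 17 + 2 = 19
Each subnet has 8192 addresses
  213.45.0.0/19
  213.45.32.0/19
  213.45.64.0/19
  213.45.96.0/19
Subnets: 213.45.0.0/19, 213.45.32.0/19, 213.45.64.0/19, 213.45.96.0/19


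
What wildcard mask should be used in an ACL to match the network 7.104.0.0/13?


Subnet mask: 255.248.0.0
Wildcard = 255.255.255.255 - subnet mask
255 - 255 = 0
255 - 248 = 7
255 - 0 = 255
255 - 0 = 255
Wildcard: 0.7.255.255


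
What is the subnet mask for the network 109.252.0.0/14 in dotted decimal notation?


/14 means 14 network bits, 18 host bits
Binary: 11111111111111000000000000000000
Mask: 255.252.0.0


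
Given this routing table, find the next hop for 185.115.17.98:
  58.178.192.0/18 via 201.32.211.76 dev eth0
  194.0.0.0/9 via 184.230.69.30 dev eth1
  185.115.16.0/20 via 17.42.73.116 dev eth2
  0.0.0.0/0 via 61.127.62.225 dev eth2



Longest prefix match for 185.115.17.98:
  /18 58.178.192.0: no
  /9 194.0.0.0: no
  /20 185.115.16.0: MATCH
  /0 0.0.0.0: MATCH
Selected: next-hop 17.42.73.116 via eth2 (matched /20)


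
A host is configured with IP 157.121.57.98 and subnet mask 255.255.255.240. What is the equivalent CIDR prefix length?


Binary: 11111111.11111111.11111111.11110000
Count leading 1s
Prefix: /28


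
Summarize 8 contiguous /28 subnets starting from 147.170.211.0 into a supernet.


Original prefix: /28
Number of subnets: 8 = 2^3
New prefix = 28 - 3 = 25
Supernet: 147.170.211.0/25


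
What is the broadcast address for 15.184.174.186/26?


Network: 15.184.174.128/26
Host bits = 6
Set all host bits to 1:
Broadcast: 15.184.174.191


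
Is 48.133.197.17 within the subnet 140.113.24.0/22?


Subnet network: 140.113.24.0
Test IP AND mask: 48.133.196.0
No, 48.133.197.17 is not in 140.113.24.0/22


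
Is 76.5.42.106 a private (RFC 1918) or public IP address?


RFC 1918 private ranges:
  10.0.0.0/8 (10.0.0.0 - 10.255.255.255)
  172.16.0.0/12 (172.16.0.0 - 172.31.255.255)
  192.168.0.0/16 (192.168.0.0 - 192.168.255.255)
Public (not in any RFC 1918 range)


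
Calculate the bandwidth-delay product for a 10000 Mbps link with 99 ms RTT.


BDP = bandwidth * RTT
= 10000 Mbps * 99 ms
= 10000 * 1e6 * 99 / 1000 bits
= 990000000 bits
= 123750000 bytes
= 120849.6094 KB
BDP = 990000000 bits (123750000 bytes)


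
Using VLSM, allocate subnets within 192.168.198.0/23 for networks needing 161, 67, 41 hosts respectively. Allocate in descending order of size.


161 hosts -> /24 (254 usable): 192.168.198.0/24
67 hosts -> /25 (126 usable): 192.168.199.0/25
41 hosts -> /26 (62 usable): 192.168.199.128/26
Allocation: 192.168.198.0/24 (161 hosts, 254 usable); 192.168.199.0/25 (67 hosts, 126 usable); 192.168.199.128/26 (41 hosts, 62 usable)


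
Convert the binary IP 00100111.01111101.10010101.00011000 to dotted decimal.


00100111 = 39
01111101 = 125
10010101 = 149
00011000 = 24
IP: 39.125.149.24


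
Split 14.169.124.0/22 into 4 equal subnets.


New prefix = 22 + 2 = 24
Each subnet has 256 addresses
  14.169.124.0/24
  14.169.125.0/24
  14.169.126.0/24
  14.169.127.0/24
Subnets: 14.169.124.0/24, 14.169.125.0/24, 14.169.126.0/24, 14.169.127.0/24


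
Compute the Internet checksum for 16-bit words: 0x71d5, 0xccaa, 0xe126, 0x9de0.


Sum all words (with carry folding):
+ 0x71d5 = 0x71d5
+ 0xccaa = 0x3e80
+ 0xe126 = 0x1fa7
+ 0x9de0 = 0xbd87
One's complement: ~0xbd87
Checksum = 0x4278


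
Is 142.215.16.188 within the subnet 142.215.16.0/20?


Subnet network: 142.215.16.0
Test IP AND mask: 142.215.16.0
Yes, 142.215.16.188 is in 142.215.16.0/20


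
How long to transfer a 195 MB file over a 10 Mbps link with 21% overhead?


Effective throughput = 10 * (1 - 21/100) = 7.9 Mbps
File size in Mb = 195 * 8 = 1560 Mb
Time = 1560 / 7.9
Time = 197.4684 seconds


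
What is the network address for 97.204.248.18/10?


IP:   01100001.11001100.11111000.00010010
Mask: 11111111.11000000.00000000.00000000
AND operation:
Net:  01100001.11000000.00000000.00000000
Network: 97.192.0.0/10


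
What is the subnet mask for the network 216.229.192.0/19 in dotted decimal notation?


/19 means 19 network bits, 13 host bits
Binary: 11111111111111111110000000000000
Mask: 255.255.224.0


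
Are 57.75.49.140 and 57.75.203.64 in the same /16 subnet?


Mask: 255.255.0.0
57.75.49.140 AND mask = 57.75.0.0
57.75.203.64 AND mask = 57.75.0.0
Yes, same subnet (57.75.0.0)


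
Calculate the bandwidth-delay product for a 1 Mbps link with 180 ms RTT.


BDP = bandwidth * RTT
= 1 Mbps * 180 ms
= 1 * 1e6 * 180 / 1000 bits
= 180000 bits
= 22500 bytes
= 21.9727 KB
BDP = 180000 bits (22500 bytes)


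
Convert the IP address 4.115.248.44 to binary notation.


4 = 00000100
115 = 01110011
248 = 11111000
44 = 00101100
Binary: 00000100.01110011.11111000.00101100


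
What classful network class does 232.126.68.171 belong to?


First octet: 232
Binary: 11101000
1110xxxx -> Class D (224-239)
Class D (multicast), default mask N/A


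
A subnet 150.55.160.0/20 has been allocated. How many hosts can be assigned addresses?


Host bits = 32 - 20 = 12
Total addresses = 2^12 = 4096
Usable = total - 2 (network and broadcast)
Usable hosts: 4094


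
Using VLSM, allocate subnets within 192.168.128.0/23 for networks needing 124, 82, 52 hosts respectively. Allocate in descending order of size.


124 hosts -> /25 (126 usable): 192.168.128.0/25
82 hosts -> /25 (126 usable): 192.168.128.128/25
52 hosts -> /26 (62 usable): 192.168.129.0/26
Allocation: 192.168.128.0/25 (124 hosts, 126 usable); 192.168.128.128/25 (82 hosts, 126 usable); 192.168.129.0/26 (52 hosts, 62 usable)


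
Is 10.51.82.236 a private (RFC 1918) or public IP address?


RFC 1918 private ranges:
  10.0.0.0/8 (10.0.0.0 - 10.255.255.255)
  172.16.0.0/12 (172.16.0.0 - 172.31.255.255)
  192.168.0.0/16 (192.168.0.0 - 192.168.255.255)
Private (in 10.0.0.0/8)


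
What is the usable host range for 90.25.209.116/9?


Network: 90.0.0.0
Broadcast: 90.127.255.255
First usable = network + 1
Last usable = broadcast - 1
Range: 90.0.0.1 to 90.127.255.254


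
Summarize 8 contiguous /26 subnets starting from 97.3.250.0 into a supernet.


Original prefix: /26
Number of subnets: 8 = 2^3
New prefix = 26 - 3 = 23
Supernet: 97.3.250.0/23


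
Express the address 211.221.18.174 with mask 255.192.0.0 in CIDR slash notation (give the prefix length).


Binary: 11111111.11000000.00000000.00000000
Count leading 1s
Prefix: /10


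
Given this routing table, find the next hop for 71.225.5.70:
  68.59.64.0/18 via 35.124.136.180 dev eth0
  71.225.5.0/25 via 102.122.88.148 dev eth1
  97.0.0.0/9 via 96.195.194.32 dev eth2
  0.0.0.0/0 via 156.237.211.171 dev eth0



Longest prefix match for 71.225.5.70:
  /18 68.59.64.0: no
  /25 71.225.5.0: MATCH
  /9 97.0.0.0: no
  /0 0.0.0.0: MATCH
Selected: next-hop 102.122.88.148 via eth1 (matched /25)


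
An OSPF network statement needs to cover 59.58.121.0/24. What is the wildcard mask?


Subnet mask: 255.255.255.0
Wildcard = 255.255.255.255 - subnet mask
255 - 255 = 0
255 - 255 = 0
255 - 255 = 0
255 - 0 = 255
Wildcard: 0.0.0.255


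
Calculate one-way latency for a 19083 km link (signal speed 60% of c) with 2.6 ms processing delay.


Speed = 0.6 * 3e5 km/s = 180000 km/s
Propagation delay = 19083 / 180000 = 0.106 s = 106.0167 ms
Processing delay = 2.6 ms
Total one-way latency = 108.6167 ms


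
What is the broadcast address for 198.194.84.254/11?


Network: 198.192.0.0/11
Host bits = 21
Set all host bits to 1:
Broadcast: 198.223.255.255


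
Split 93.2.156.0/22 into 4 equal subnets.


New prefix = 22 + 2 = 24
Each subnet has 256 addresses
  93.2.156.0/24
  93.2.157.0/24
  93.2.158.0/24
  93.2.159.0/24
Subnets: 93.2.156.0/24, 93.2.157.0/24, 93.2.158.0/24, 93.2.159.0/24


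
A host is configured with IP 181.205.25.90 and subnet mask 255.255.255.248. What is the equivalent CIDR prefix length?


Binary: 11111111.11111111.11111111.11111000
Count leading 1s
Prefix: /29


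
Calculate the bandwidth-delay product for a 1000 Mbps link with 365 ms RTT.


BDP = bandwidth * RTT
= 1000 Mbps * 365 ms
= 1000 * 1e6 * 365 / 1000 bits
= 365000000 bits
= 45625000 bytes
= 44555.6641 KB
BDP = 365000000 bits (45625000 bytes)


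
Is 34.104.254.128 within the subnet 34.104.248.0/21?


Subnet network: 34.104.248.0
Test IP AND mask: 34.104.248.0
Yes, 34.104.254.128 is in 34.104.248.0/21


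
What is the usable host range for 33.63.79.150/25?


Network: 33.63.79.128
Broadcast: 33.63.79.255
First usable = network + 1
Last usable = broadcast - 1
Range: 33.63.79.129 to 33.63.79.254


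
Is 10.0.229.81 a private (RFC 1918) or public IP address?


RFC 1918 private ranges:
  10.0.0.0/8 (10.0.0.0 - 10.255.255.255)
  172.16.0.0/12 (172.16.0.0 - 172.31.255.255)
  192.168.0.0/16 (192.168.0.0 - 192.168.255.255)
Private (in 10.0.0.0/8)


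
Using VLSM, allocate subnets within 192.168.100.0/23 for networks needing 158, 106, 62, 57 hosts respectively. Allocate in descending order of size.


158 hosts -> /24 (254 usable): 192.168.100.0/24
106 hosts -> /25 (126 usable): 192.168.101.0/25
62 hosts -> /26 (62 usable): 192.168.101.128/26
57 hosts -> /26 (62 usable): 192.168.101.192/26
Allocation: 192.168.100.0/24 (158 hosts, 254 usable); 192.168.101.0/25 (106 hosts, 126 usable); 192.168.101.128/26 (62 hosts, 62 usable); 192.168.101.192/26 (57 hosts, 62 usable)


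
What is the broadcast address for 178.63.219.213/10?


Network: 178.0.0.0/10
Host bits = 22
Set all host bits to 1:
Broadcast: 178.63.255.255


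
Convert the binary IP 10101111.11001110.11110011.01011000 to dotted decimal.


10101111 = 175
11001110 = 206
11110011 = 243
01011000 = 88
IP: 175.206.243.88


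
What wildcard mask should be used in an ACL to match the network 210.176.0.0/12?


Subnet mask: 255.240.0.0
Wildcard = 255.255.255.255 - subnet mask
255 - 255 = 0
255 - 240 = 15
255 - 0 = 255
255 - 0 = 255
Wildcard: 0.15.255.255


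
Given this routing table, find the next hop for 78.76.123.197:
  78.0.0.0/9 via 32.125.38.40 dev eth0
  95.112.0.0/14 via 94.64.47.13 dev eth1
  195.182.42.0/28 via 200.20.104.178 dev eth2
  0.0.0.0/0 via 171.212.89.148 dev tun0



Longest prefix match for 78.76.123.197:
  /9 78.0.0.0: MATCH
  /14 95.112.0.0: no
  /28 195.182.42.0: no
  /0 0.0.0.0: MATCH
Selected: next-hop 32.125.38.40 via eth0 (matched /9)


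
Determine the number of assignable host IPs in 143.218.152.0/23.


Host bits = 32 - 23 = 9
Total addresses = 2^9 = 512
Usable = total - 2 (network and broadcast)
Usable hosts: 510


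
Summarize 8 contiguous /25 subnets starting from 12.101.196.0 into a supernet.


Original prefix: /25
Number of subnets: 8 = 2^3
New prefix = 25 - 3 = 22
Supernet: 12.101.196.0/22


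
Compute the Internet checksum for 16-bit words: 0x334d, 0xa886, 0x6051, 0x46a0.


Sum all words (with carry folding):
+ 0x334d = 0x334d
+ 0xa886 = 0xdbd3
+ 0x6051 = 0x3c25
+ 0x46a0 = 0x82c5
One's complement: ~0x82c5
Checksum = 0x7d3a


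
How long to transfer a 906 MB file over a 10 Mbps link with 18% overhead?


Effective throughput = 10 * (1 - 18/100) = 8.2 Mbps
File size in Mb = 906 * 8 = 7248 Mb
Time = 7248 / 8.2
Time = 883.9024 seconds


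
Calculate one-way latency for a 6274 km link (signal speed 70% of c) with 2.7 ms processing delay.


Speed = 0.7 * 3e5 km/s = 210000 km/s
Propagation delay = 6274 / 210000 = 0.0299 s = 29.8762 ms
Processing delay = 2.7 ms
Total one-way latency = 32.5762 ms


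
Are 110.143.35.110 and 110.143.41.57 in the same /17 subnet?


Mask: 255.255.128.0
110.143.35.110 AND mask = 110.143.0.0
110.143.41.57 AND mask = 110.143.0.0
Yes, same subnet (110.143.0.0)


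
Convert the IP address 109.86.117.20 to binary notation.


109 = 01101101
86 = 01010110
117 = 01110101
20 = 00010100
Binary: 01101101.01010110.01110101.00010100


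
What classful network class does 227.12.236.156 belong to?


First octet: 227
Binary: 11100011
1110xxxx -> Class D (224-239)
Class D (multicast), default mask N/A


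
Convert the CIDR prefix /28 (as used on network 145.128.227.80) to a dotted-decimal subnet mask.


/28 means 28 network bits, 4 host bits
Binary: 11111111111111111111111111110000
Mask: 255.255.255.240


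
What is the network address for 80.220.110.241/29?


IP:   01010000.11011100.01101110.11110001
Mask: 11111111.11111111.11111111.11111000
AND operation:
Net:  01010000.11011100.01101110.11110000
Network: 80.220.110.240/29


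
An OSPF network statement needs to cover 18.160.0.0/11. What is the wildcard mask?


Subnet mask: 255.224.0.0
Wildcard = 255.255.255.255 - subnet mask
255 - 255 = 0
255 - 224 = 31
255 - 0 = 255
255 - 0 = 255
Wildcard: 0.31.255.255


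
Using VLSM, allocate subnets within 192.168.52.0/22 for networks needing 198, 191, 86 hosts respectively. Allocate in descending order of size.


198 hosts -> /24 (254 usable): 192.168.52.0/24
191 hosts -> /24 (254 usable): 192.168.53.0/24
86 hosts -> /25 (126 usable): 192.168.54.0/25
Allocation: 192.168.52.0/24 (198 hosts, 254 usable); 192.168.53.0/24 (191 hosts, 254 usable); 192.168.54.0/25 (86 hosts, 126 usable)
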